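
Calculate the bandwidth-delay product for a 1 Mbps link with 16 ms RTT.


BDP = bandwidth * RTT
= 1 Mbps * 16 ms
= 1 * 1e6 * 16 / 1000 bits
= 16000 bits
= 2000 bytes
= 1.9531 KB
BDP = 16000 bits (2000 bytes)


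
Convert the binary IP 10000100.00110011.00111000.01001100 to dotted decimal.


10000100 = 132
00110011 = 51
00111000 = 56
01001100 = 76
IP: 132.51.56.76


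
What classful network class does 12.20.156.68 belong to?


First octet: 12
Binary: 00001100
0xxxxxxx -> Class A (1-126)
Class A, default mask 255.0.0.0 (/8)


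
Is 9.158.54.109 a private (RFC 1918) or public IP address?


RFC 1918 private ranges:
  10.0.0.0/8 (10.0.0.0 - 10.255.255.255)
  172.16.0.0/12 (172.16.0.0 - 172.31.255.255)
  192.168.0.0/16 (192.168.0.0 - 192.168.255.255)
Public (not in any RFC 1918 range)


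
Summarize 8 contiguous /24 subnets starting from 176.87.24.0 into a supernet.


Original prefix: /24
Number of subnets: 8 = 2^3
New prefix = 24 - 3 = 21
Supernet: 176.87.24.0/21


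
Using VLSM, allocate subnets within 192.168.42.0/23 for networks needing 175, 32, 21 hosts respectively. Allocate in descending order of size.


175 hosts -> /24 (254 usable): 192.168.42.0/24
32 hosts -> /26 (62 usable): 192.168.43.0/26
21 hosts -> /27 (30 usable): 192.168.43.64/27
Allocation: 192.168.42.0/24 (175 hosts, 254 usable); 192.168.43.0/26 (32 hosts, 62 usable); 192.168.43.64/27 (21 hosts, 30 usable)


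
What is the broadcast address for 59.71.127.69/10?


Network: 59.64.0.0/10
Host bits = 22
Set all host bits to 1:
Broadcast: 59.127.255.255


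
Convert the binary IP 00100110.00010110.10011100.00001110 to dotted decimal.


00100110 = 38
00010110 = 22
10011100 = 156
00001110 = 14
IP: 38.22.156.14


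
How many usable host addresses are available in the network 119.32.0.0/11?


Host bits = 32 - 11 = 21
Total addresses = 2^21 = 2097152
Usable = total - 2 (network and broadcast)
Usable hosts: 2097150


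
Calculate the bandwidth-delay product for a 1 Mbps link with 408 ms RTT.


BDP = bandwidth * RTT
= 1 Mbps * 408 ms
= 1 * 1e6 * 408 / 1000 bits
= 408000 bits
= 51000 bytes
= 49.8047 KB
BDP = 408000 bits (51000 bytes)


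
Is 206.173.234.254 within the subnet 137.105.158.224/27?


Subnet network: 137.105.158.224
Test IP AND mask: 206.173.234.224
No, 206.173.234.254 is not in 137.105.158.224/27


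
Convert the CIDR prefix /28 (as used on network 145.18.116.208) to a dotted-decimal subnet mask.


/28 means 28 network bits, 4 host bits
Binary: 11111111111111111111111111110000
Mask: 255.255.255.240


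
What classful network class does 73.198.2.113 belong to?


First octet: 73
Binary: 01001001
0xxxxxxx -> Class A (1-126)
Class A, default mask 255.0.0.0 (/8)


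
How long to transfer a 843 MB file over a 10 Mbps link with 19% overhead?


Effective throughput = 10 * (1 - 19/100) = 8.1 Mbps
File size in Mb = 843 * 8 = 6744 Mb
Time = 6744 / 8.1
Time = 832.5926 seconds


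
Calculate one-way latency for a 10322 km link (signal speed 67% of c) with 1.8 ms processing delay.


Speed = 0.67 * 3e5 km/s = 201000 km/s
Propagation delay = 10322 / 201000 = 0.0514 s = 51.3532 ms
Processing delay = 1.8 ms
Total one-way latency = 53.1532 ms


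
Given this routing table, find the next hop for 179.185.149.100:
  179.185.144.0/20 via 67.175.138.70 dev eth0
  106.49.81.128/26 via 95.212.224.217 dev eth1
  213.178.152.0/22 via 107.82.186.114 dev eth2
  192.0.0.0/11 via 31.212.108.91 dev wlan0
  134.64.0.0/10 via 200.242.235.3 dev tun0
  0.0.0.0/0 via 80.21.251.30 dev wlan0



Longest prefix match for 179.185.149.100:
  /20 179.185.144.0: MATCH
  /26 106.49.81.128: no
  /22 213.178.152.0: no
  /11 192.0.0.0: no
  /10 134.64.0.0: no
  /0 0.0.0.0: MATCH
Selected: next-hop 67.175.138.70 via eth0 (matched /20)


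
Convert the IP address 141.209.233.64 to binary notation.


141 = 10001101
209 = 11010001
233 = 11101001
64 = 01000000
Binary: 10001101.11010001.11101001.01000000


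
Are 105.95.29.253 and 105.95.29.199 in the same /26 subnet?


Mask: 255.255.255.192
105.95.29.253 AND mask = 105.95.29.192
105.95.29.199 AND mask = 105.95.29.192
Yes, same subnet (105.95.29.192)


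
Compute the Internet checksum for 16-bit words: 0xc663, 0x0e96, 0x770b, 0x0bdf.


Sum all words (with carry folding):
+ 0xc663 = 0xc663
+ 0x0e96 = 0xd4f9
+ 0x770b = 0x4c05
+ 0x0bdf = 0x57e4
One's complement: ~0x57e4
Checksum = 0xa81b


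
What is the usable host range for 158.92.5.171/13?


Network: 158.88.0.0
Broadcast: 158.95.255.255
First usable = network + 1
Last usable = broadcast - 1
Range: 158.88.0.1 to 158.95.255.254


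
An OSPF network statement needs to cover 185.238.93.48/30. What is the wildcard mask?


Subnet mask: 255.255.255.252
Wildcard = 255.255.255.255 - subnet mask
255 - 255 = 0
255 - 255 = 0
255 - 255 = 0
255 - 252 = 3
Wildcard: 0.0.0.3


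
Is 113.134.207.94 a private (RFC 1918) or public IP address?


RFC 1918 private ranges:
  10.0.0.0/8 (10.0.0.0 - 10.255.255.255)
  172.16.0.0/12 (172.16.0.0 - 172.31.255.255)
  192.168.0.0/16 (192.168.0.0 - 192.168.255.255)
Public (not in any RFC 1918 range)


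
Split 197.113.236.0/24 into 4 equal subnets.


New prefix = 24 + 2 = 26
Each subnet has 64 addresses
  197.113.236.0/26
  197.113.236.64/26
  197.113.236.128/26
  197.113.236.192/26
Subnets: 197.113.236.0/26, 197.113.236.64/26, 197.113.236.128/26, 197.113.236.192/26


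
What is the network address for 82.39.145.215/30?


IP:   01010010.00100111.10010001.11010111
Mask: 11111111.11111111.11111111.11111100
AND operation:
Net:  01010010.00100111.10010001.11010100
Network: 82.39.145.212/30


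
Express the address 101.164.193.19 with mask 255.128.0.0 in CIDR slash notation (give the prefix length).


Binary: 11111111.10000000.00000000.00000000
Count leading 1s
Prefix: /9


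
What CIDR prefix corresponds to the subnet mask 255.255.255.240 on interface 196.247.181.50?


Binary: 11111111.11111111.11111111.11110000
Count leading 1s
Prefix: /28


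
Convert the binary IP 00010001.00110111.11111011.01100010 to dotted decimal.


00010001 = 17
00110111 = 55
11111011 = 251
01100010 = 98
IP: 17.55.251.98


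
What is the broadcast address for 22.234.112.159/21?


Network: 22.234.112.0/21
Host bits = 11
Set all host bits to 1:
Broadcast: 22.234.119.255


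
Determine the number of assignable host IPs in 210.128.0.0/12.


Host bits = 32 - 12 = 20
Total addresses = 2^20 = 1048576
Usable = total - 2 (network and broadcast)
Usable hosts: 1048574


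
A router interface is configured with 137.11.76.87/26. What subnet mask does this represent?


/26 means 26 network bits, 6 host bits
Binary: 11111111111111111111111111000000
Mask: 255.255.255.192


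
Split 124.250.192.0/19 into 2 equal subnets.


New prefix = 19 + 1 = 20
Each subnet has 4096 addresses
  124.250.192.0/20
  124.250.208.0/20
Subnets: 124.250.192.0/20, 124.250.208.0/20


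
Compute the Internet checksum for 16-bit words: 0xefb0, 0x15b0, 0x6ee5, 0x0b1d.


Sum all words (with carry folding):
+ 0xefb0 = 0xefb0
+ 0x15b0 = 0x0561
+ 0x6ee5 = 0x7446
+ 0x0b1d = 0x7f63
One's complement: ~0x7f63
Checksum = 0x809c


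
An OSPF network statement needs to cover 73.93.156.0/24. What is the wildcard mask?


Subnet mask: 255.255.255.0
Wildcard = 255.255.255.255 - subnet mask
255 - 255 = 0
255 - 255 = 0
255 - 255 = 0
255 - 0 = 255
Wildcard: 0.0.0.255


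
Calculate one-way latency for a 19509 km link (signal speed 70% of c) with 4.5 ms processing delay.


Speed = 0.7 * 3e5 km/s = 210000 km/s
Propagation delay = 19509 / 210000 = 0.0929 s = 92.9 ms
Processing delay = 4.5 ms
Total one-way latency = 97.4 ms


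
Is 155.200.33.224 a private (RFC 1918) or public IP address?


RFC 1918 private ranges:
  10.0.0.0/8 (10.0.0.0 - 10.255.255.255)
  172.16.0.0/12 (172.16.0.0 - 172.31.255.255)
  192.168.0.0/16 (192.168.0.0 - 192.168.255.255)
Public (not in any RFC 1918 range)


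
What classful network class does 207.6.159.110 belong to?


First octet: 207
Binary: 11001111
110xxxxx -> Class C (192-223)
Class C, default mask 255.255.255.0 (/24)


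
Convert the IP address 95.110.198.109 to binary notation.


95 = 01011111
110 = 01101110
198 = 11000110
109 = 01101101
Binary: 01011111.01101110.11000110.01101101


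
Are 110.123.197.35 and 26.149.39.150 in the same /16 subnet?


Mask: 255.255.0.0
110.123.197.35 AND mask = 110.123.0.0
26.149.39.150 AND mask = 26.149.0.0
No, different subnets (110.123.0.0 vs 26.149.0.0)


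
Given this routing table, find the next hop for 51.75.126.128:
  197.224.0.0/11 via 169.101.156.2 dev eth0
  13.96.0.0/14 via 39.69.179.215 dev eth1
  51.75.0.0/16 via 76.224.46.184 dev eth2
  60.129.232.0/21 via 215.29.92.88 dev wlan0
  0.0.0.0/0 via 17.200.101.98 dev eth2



Longest prefix match for 51.75.126.128:
  /11 197.224.0.0: no
  /14 13.96.0.0: no
  /16 51.75.0.0: MATCH
  /21 60.129.232.0: no
  /0 0.0.0.0: MATCH
Selected: next-hop 76.224.46.184 via eth2 (matched /16)


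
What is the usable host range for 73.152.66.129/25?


Network: 73.152.66.128
Broadcast: 73.152.66.255
First usable = network + 1
Last usable = broadcast - 1
Range: 73.152.66.129 to 73.152.66.254


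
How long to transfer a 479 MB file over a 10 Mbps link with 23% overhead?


Effective throughput = 10 * (1 - 23/100) = 7.7 Mbps
File size in Mb = 479 * 8 = 3832 Mb
Time = 3832 / 7.7
Time = 497.6623 seconds


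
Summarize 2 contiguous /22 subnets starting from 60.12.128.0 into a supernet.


Original prefix: /22
Number of subnets: 2 = 2^1
New prefix = 22 - 1 = 21
Supernet: 60.12.128.0/21


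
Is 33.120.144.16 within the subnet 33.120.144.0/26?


Subnet network: 33.120.144.0
Test IP AND mask: 33.120.144.0
Yes, 33.120.144.16 is in 33.120.144.0/26


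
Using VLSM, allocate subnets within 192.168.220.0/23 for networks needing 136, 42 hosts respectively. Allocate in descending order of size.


136 hosts -> /24 (254 usable): 192.168.220.0/24
42 hosts -> /26 (62 usable): 192.168.221.0/26
Allocation: 192.168.220.0/24 (136 hosts, 254 usable); 192.168.221.0/26 (42 hosts, 62 usable)


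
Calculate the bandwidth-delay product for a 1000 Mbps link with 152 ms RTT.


BDP = bandwidth * RTT
= 1000 Mbps * 152 ms
= 1000 * 1e6 * 152 / 1000 bits
= 152000000 bits
= 19000000 bytes
= 18554.6875 KB
BDP = 152000000 bits (19000000 bytes)


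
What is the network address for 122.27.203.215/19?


IP:   01111010.00011011.11001011.11010111
Mask: 11111111.11111111.11100000.00000000
AND operation:
Net:  01111010.00011011.11000000.00000000
Network: 122.27.192.0/19


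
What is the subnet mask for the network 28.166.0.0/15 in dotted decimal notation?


/15 means 15 network bits, 17 host bits
Binary: 11111111111111100000000000000000
Mask: 255.254.0.0


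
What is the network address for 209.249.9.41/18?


IP:   11010001.11111001.00001001.00101001
Mask: 11111111.11111111.11000000.00000000
AND operation:
Net:  11010001.11111001.00000000.00000000
Network: 209.249.0.0/18


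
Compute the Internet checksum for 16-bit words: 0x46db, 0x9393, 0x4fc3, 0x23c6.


Sum all words (with carry folding):
+ 0x46db = 0x46db
+ 0x9393 = 0xda6e
+ 0x4fc3 = 0x2a32
+ 0x23c6 = 0x4df8
One's complement: ~0x4df8
Checksum = 0xb207


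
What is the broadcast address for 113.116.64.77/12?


Network: 113.112.0.0/12
Host bits = 20
Set all host bits to 1:
Broadcast: 113.127.255.255


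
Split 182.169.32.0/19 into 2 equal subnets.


New prefix = 19 + 1 = 20
Each subnet has 4096 addresses
  182.169.32.0/20
  182.169.48.0/20
Subnets: 182.169.32.0/20, 182.169.48.0/20


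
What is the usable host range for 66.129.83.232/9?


Network: 66.128.0.0
Broadcast: 66.255.255.255
First usable = network + 1
Last usable = broadcast - 1
Range: 66.128.0.1 to 66.255.255.254


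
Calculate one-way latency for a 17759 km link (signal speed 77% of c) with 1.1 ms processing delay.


Speed = 0.77 * 3e5 km/s = 231000 km/s
Propagation delay = 17759 / 231000 = 0.0769 s = 76.8788 ms
Processing delay = 1.1 ms
Total one-way latency = 77.9788 ms


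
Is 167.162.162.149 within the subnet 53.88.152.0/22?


Subnet network: 53.88.152.0
Test IP AND mask: 167.162.160.0
No, 167.162.162.149 is not in 53.88.152.0/22


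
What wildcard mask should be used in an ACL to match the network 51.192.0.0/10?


Subnet mask: 255.192.0.0
Wildcard = 255.255.255.255 - subnet mask
255 - 255 = 0
255 - 192 = 63
255 - 0 = 255
255 - 0 = 255
Wildcard: 0.63.255.255


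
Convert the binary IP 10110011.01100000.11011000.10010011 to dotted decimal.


10110011 = 179
01100000 = 96
11011000 = 216
10010011 = 147
IP: 179.96.216.147


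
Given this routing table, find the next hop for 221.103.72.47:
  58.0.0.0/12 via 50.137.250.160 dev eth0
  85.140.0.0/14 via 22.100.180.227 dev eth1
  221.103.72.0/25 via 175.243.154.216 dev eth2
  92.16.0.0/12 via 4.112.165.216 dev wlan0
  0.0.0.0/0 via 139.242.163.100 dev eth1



Longest prefix match for 221.103.72.47:
  /12 58.0.0.0: no
  /14 85.140.0.0: no
  /25 221.103.72.0: MATCH
  /12 92.16.0.0: no
  /0 0.0.0.0: MATCH
Selected: next-hop 175.243.154.216 via eth2 (matched /25)


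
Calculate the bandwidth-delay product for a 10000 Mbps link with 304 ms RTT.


BDP = bandwidth * RTT
= 10000 Mbps * 304 ms
= 10000 * 1e6 * 304 / 1000 bits
= 3040000000 bits
= 380000000 bytes
= 371093.75 KB
BDP = 3040000000 bits (380000000 bytes)


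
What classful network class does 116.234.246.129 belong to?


First octet: 116
Binary: 01110100
0xxxxxxx -> Class A (1-126)
Class A, default mask 255.0.0.0 (/8)


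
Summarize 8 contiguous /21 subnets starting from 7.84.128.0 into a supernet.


Original prefix: /21
Number of subnets: 8 = 2^3
New prefix = 21 - 3 = 18
Supernet: 7.84.128.0/18


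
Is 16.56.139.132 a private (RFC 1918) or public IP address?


RFC 1918 private ranges:
  10.0.0.0/8 (10.0.0.0 - 10.255.255.255)
  172.16.0.0/12 (172.16.0.0 - 172.31.255.255)
  192.168.0.0/16 (192.168.0.0 - 192.168.255.255)
Public (not in any RFC 1918 range)


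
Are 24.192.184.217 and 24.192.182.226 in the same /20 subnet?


Mask: 255.255.240.0
24.192.184.217 AND mask = 24.192.176.0
24.192.182.226 AND mask = 24.192.176.0
Yes, same subnet (24.192.176.0)


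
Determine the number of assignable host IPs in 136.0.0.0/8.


Host bits = 32 - 8 = 24
Total addresses = 2^24 = 16777216
Usable = total - 2 (network and broadcast)
Usable hosts: 16777214


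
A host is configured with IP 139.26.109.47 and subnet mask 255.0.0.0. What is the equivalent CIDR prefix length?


Binary: 11111111.00000000.00000000.00000000
Count leading 1s
Prefix: /8


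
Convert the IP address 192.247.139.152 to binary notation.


192 = 11000000
247 = 11110111
139 = 10001011
152 = 10011000
Binary: 11000000.11110111.10001011.10011000


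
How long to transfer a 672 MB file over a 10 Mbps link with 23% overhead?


Effective throughput = 10 * (1 - 23/100) = 7.7 Mbps
File size in Mb = 672 * 8 = 5376 Mb
Time = 5376 / 7.7
Time = 698.1818 seconds


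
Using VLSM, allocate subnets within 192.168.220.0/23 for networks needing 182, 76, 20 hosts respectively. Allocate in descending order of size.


182 hosts -> /24 (254 usable): 192.168.220.0/24
76 hosts -> /25 (126 usable): 192.168.221.0/25
20 hosts -> /27 (30 usable): 192.168.221.128/27
Allocation: 192.168.220.0/24 (182 hosts, 254 usable); 192.168.221.0/25 (76 hosts, 126 usable); 192.168.221.128/27 (20 hosts, 30 usable)


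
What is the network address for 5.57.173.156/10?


IP:   00000101.00111001.10101101.10011100
Mask: 11111111.11000000.00000000.00000000
AND operation:
Net:  00000101.00000000.00000000.00000000
Network: 5.0.0.0/10


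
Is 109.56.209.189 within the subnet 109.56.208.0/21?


Subnet network: 109.56.208.0
Test IP AND mask: 109.56.208.0
Yes, 109.56.209.189 is in 109.56.208.0/21


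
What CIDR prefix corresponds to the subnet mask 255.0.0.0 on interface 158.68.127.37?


Binary: 11111111.00000000.00000000.00000000
Count leading 1s
Prefix: /8


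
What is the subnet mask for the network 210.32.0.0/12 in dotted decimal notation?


/12 means 12 network bits, 20 host bits
Binary: 11111111111100000000000000000000
Mask: 255.240.0.0


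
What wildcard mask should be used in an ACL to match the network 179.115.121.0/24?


Subnet mask: 255.255.255.0
Wildcard = 255.255.255.255 - subnet mask
255 - 255 = 0
255 - 255 = 0
255 - 255 = 0
255 - 0 = 255
Wildcard: 0.0.0.255


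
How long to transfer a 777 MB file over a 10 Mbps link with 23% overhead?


Effective throughput = 10 * (1 - 23/100) = 7.7 Mbps
File size in Mb = 777 * 8 = 6216 Mb
Time = 6216 / 7.7
Time = 807.2727 seconds


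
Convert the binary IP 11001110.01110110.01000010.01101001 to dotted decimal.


11001110 = 206
01110110 = 118
01000010 = 66
01101001 = 105
IP: 206.118.66.105


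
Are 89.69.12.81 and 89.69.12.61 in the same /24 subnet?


Mask: 255.255.255.0
89.69.12.81 AND mask = 89.69.12.0
89.69.12.61 AND mask = 89.69.12.0
Yes, same subnet (89.69.12.0)


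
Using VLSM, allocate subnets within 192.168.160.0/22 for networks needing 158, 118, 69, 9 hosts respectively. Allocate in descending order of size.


158 hosts -> /24 (254 usable): 192.168.160.0/24
118 hosts -> /25 (126 usable): 192.168.161.0/25
69 hosts -> /25 (126 usable): 192.168.161.128/25
9 hosts -> /28 (14 usable): 192.168.162.0/28
Allocation: 192.168.160.0/24 (158 hosts, 254 usable); 192.168.161.0/25 (118 hosts, 126 usable); 192.168.161.128/25 (69 hosts, 126 usable); 192.168.162.0/28 (9 hosts, 14 usable)


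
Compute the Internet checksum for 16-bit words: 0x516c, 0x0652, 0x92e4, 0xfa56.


Sum all words (with carry folding):
+ 0x516c = 0x516c
+ 0x0652 = 0x57be
+ 0x92e4 = 0xeaa2
+ 0xfa56 = 0xe4f9
One's complement: ~0xe4f9
Checksum = 0x1b06


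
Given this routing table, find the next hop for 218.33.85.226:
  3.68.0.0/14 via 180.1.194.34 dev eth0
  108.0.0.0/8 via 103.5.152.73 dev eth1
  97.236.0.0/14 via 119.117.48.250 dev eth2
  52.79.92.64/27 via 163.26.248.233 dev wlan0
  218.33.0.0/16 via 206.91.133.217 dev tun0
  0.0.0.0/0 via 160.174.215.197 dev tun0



Longest prefix match for 218.33.85.226:
  /14 3.68.0.0: no
  /8 108.0.0.0: no
  /14 97.236.0.0: no
  /27 52.79.92.64: no
  /16 218.33.0.0: MATCH
  /0 0.0.0.0: MATCH
Selected: next-hop 206.91.133.217 via tun0 (matched /16)


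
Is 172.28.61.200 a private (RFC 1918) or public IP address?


RFC 1918 private ranges:
  10.0.0.0/8 (10.0.0.0 - 10.255.255.255)
  172.16.0.0/12 (172.16.0.0 - 172.31.255.255)
  192.168.0.0/16 (192.168.0.0 - 192.168.255.255)
Private (in 172.16.0.0/12)


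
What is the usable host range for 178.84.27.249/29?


Network: 178.84.27.248
Broadcast: 178.84.27.255
First usable = network + 1
Last usable = broadcast - 1
Range: 178.84.27.249 to 178.84.27.254


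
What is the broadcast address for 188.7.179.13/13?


Network: 188.0.0.0/13
Host bits = 19
Set all host bits to 1:
Broadcast: 188.7.255.255


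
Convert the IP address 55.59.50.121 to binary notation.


55 = 00110111
59 = 00111011
50 = 00110010
121 = 01111001
Binary: 00110111.00111011.00110010.01111001


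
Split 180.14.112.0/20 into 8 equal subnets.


New prefix = 20 + 3 = 23
Each subnet has 512 addresses
  180.14.112.0/23
  180.14.114.0/23
  180.14.116.0/23
  180.14.118.0/23
  180.14.120.0/23
  180.14.122.0/23
  180.14.124.0/23
  180.14.126.0/23
Subnets: 180.14.112.0/23, 180.14.114.0/23, 180.14.116.0/23, 180.14.118.0/23, 180.14.120.0/23, 180.14.122.0/23, 180.14.124.0/23, 180.14.126.0/23


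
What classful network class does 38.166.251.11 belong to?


First octet: 38
Binary: 00100110
0xxxxxxx -> Class A (1-126)
Class A, default mask 255.0.0.0 (/8)


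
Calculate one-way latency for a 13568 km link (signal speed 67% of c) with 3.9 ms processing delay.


Speed = 0.67 * 3e5 km/s = 201000 km/s
Propagation delay = 13568 / 201000 = 0.0675 s = 67.5025 ms
Processing delay = 3.9 ms
Total one-way latency = 71.4025 ms


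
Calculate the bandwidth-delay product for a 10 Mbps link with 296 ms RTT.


BDP = bandwidth * RTT
= 10 Mbps * 296 ms
= 10 * 1e6 * 296 / 1000 bits
= 2960000 bits
= 370000 bytes
= 361.3281 KB
BDP = 2960000 bits (370000 bytes)


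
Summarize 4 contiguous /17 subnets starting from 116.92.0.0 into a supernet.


Original prefix: /17
Number of subnets: 4 = 2^2
New prefix = 17 - 2 = 15
Supernet: 116.92.0.0/15


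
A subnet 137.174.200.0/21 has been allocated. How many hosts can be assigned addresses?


Host bits = 32 - 21 = 11
Total addresses = 2^11 = 2048
Usable = total - 2 (network and broadcast)
Usable hosts: 2046


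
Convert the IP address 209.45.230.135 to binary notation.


209 = 11010001
45 = 00101101
230 = 11100110
135 = 10000111
Binary: 11010001.00101101.11100110.10000111


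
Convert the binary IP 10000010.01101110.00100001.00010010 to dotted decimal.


10000010 = 130
01101110 = 110
00100001 = 33
00010010 = 18
IP: 130.110.33.18


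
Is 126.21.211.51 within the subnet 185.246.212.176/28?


Subnet network: 185.246.212.176
Test IP AND mask: 126.21.211.48
No, 126.21.211.51 is not in 185.246.212.176/28


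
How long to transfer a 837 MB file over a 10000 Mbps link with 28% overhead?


Effective throughput = 10000 * (1 - 28/100) = 7200 Mbps
File size in Mb = 837 * 8 = 6696 Mb
Time = 6696 / 7200
Time = 0.93 seconds


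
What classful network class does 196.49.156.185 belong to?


First octet: 196
Binary: 11000100
110xxxxx -> Class C (192-223)
Class C, default mask 255.255.255.0 (/24)


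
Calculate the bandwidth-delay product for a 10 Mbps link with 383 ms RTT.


BDP = bandwidth * RTT
= 10 Mbps * 383 ms
= 10 * 1e6 * 383 / 1000 bits
= 3830000 bits
= 478750 bytes
= 467.5293 KB
BDP = 3830000 bits (478750 bytes)


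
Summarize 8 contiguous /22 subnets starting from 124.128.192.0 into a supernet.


Original prefix: /22
Number of subnets: 8 = 2^3
New prefix = 22 - 3 = 19
Supernet: 124.128.192.0/19


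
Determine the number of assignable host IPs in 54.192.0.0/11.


Host bits = 32 - 11 = 21
Total addresses = 2^21 = 2097152
Usable = total - 2 (network and broadcast)
Usable hosts: 2097150


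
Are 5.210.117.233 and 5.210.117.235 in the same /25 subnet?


Mask: 255.255.255.128
5.210.117.233 AND mask = 5.210.117.128
5.210.117.235 AND mask = 5.210.117.128
Yes, same subnet (5.210.117.128)


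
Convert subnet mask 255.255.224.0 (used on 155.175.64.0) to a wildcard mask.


Subnet mask: 255.255.224.0
Wildcard = 255.255.255.255 - subnet mask
255 - 255 = 0
255 - 255 = 0
255 - 224 = 31
255 - 0 = 255
Wildcard: 0.0.31.255


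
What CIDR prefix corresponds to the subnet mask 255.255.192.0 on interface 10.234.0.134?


Binary: 11111111.11111111.11000000.00000000
Count leading 1s
Prefix: /18


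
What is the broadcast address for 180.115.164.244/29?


Network: 180.115.164.240/29
Host bits = 3
Set all host bits to 1:
Broadcast: 180.115.164.247


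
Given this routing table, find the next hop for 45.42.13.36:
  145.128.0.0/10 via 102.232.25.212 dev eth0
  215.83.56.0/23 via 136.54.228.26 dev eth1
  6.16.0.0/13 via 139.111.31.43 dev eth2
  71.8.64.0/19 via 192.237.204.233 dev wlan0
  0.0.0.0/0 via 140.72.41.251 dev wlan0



Longest prefix match for 45.42.13.36:
  /10 145.128.0.0: no
  /23 215.83.56.0: no
  /13 6.16.0.0: no
  /19 71.8.64.0: no
  /0 0.0.0.0: MATCH
Selected: next-hop 140.72.41.251 via wlan0 (matched /0)


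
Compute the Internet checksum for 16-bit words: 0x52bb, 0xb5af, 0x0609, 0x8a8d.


Sum all words (with carry folding):
+ 0x52bb = 0x52bb
+ 0xb5af = 0x086b
+ 0x0609 = 0x0e74
+ 0x8a8d = 0x9901
One's complement: ~0x9901
Checksum = 0x66fe


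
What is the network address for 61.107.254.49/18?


IP:   00111101.01101011.11111110.00110001
Mask: 11111111.11111111.11000000.00000000
AND operation:
Net:  00111101.01101011.11000000.00000000
Network: 61.107.192.0/18


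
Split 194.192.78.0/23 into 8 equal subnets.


New prefix = 23 + 3 = 26
Each subnet has 64 addresses
  194.192.78.0/26
  194.192.78.64/26
  194.192.78.128/26
  194.192.78.192/26
  194.192.79.0/26
  194.192.79.64/26
  194.192.79.128/26
  194.192.79.192/26
Subnets: 194.192.78.0/26, 194.192.78.64/26, 194.192.78.128/26, 194.192.78.192/26, 194.192.79.0/26, 194.192.79.64/26, 194.192.79.128/26, 194.192.79.192/26


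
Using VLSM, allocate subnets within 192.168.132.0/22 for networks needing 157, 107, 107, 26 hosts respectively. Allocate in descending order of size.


157 hosts -> /24 (254 usable): 192.168.132.0/24
107 hosts -> /25 (126 usable): 192.168.133.0/25
107 hosts -> /25 (126 usable): 192.168.133.128/25
26 hosts -> /27 (30 usable): 192.168.134.0/27
Allocation: 192.168.132.0/24 (157 hosts, 254 usable); 192.168.133.0/25 (107 hosts, 126 usable); 192.168.133.128/25 (107 hosts, 126 usable); 192.168.134.0/27 (26 hosts, 30 usable)


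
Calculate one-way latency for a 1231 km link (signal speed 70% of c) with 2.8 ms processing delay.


Speed = 0.7 * 3e5 km/s = 210000 km/s
Propagation delay = 1231 / 210000 = 0.0059 s = 5.8619 ms
Processing delay = 2.8 ms
Total one-way latency = 8.6619 ms


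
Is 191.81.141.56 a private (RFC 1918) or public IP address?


RFC 1918 private ranges:
  10.0.0.0/8 (10.0.0.0 - 10.255.255.255)
  172.16.0.0/12 (172.16.0.0 - 172.31.255.255)
  192.168.0.0/16 (192.168.0.0 - 192.168.255.255)
Public (not in any RFC 1918 range)


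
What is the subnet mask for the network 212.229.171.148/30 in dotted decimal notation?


/30 means 30 network bits, 2 host bits
Binary: 11111111111111111111111111111100
Mask: 255.255.255.252


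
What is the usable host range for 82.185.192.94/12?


Network: 82.176.0.0
Broadcast: 82.191.255.255
First usable = network + 1
Last usable = broadcast - 1
Range: 82.176.0.1 to 82.191.255.254


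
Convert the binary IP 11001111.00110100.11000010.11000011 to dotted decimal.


11001111 = 207
00110100 = 52
11000010 = 194
11000011 = 195
IP: 207.52.194.195


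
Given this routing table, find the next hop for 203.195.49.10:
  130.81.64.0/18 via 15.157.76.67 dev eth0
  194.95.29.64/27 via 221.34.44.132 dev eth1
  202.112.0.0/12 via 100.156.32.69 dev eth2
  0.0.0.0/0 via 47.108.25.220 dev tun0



Longest prefix match for 203.195.49.10:
  /18 130.81.64.0: no
  /27 194.95.29.64: no
  /12 202.112.0.0: no
  /0 0.0.0.0: MATCH
Selected: next-hop 47.108.25.220 via tun0 (matched /0)


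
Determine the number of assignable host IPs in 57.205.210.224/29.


Host bits = 32 - 29 = 3
Total addresses = 2^3 = 8
Usable = total - 2 (network and broadcast)
Usable hosts: 6


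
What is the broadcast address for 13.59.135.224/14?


Network: 13.56.0.0/14
Host bits = 18
Set all host bits to 1:
Broadcast: 13.59.255.255


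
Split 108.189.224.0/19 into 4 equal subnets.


New prefix = 19 + 2 = 21
Each subnet has 2048 addresses
  108.189.224.0/21
  108.189.232.0/21
  108.189.240.0/21
  108.189.248.0/21
Subnets: 108.189.224.0/21, 108.189.232.0/21, 108.189.240.0/21, 108.189.248.0/21


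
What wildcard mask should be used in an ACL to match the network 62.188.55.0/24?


Subnet mask: 255.255.255.0
Wildcard = 255.255.255.255 - subnet mask
255 - 255 = 0
255 - 255 = 0
255 - 255 = 0
255 - 0 = 255
Wildcard: 0.0.0.255


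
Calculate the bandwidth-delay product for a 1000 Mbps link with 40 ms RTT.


BDP = bandwidth * RTT
= 1000 Mbps * 40 ms
= 1000 * 1e6 * 40 / 1000 bits
= 40000000 bits
= 5000000 bytes
= 4882.8125 KB
BDP = 40000000 bits (5000000 bytes)


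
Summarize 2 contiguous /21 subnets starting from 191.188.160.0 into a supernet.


Original prefix: /21
Number of subnets: 2 = 2^1
New prefix = 21 - 1 = 20
Supernet: 191.188.160.0/20


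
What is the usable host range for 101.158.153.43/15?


Network: 101.158.0.0
Broadcast: 101.159.255.255
First usable = network + 1
Last usable = broadcast - 1
Range: 101.158.0.1 to 101.159.255.254


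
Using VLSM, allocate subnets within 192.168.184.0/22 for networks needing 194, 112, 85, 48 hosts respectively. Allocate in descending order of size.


194 hosts -> /24 (254 usable): 192.168.184.0/24
112 hosts -> /25 (126 usable): 192.168.185.0/25
85 hosts -> /25 (126 usable): 192.168.185.128/25
48 hosts -> /26 (62 usable): 192.168.186.0/26
Allocation: 192.168.184.0/24 (194 hosts, 254 usable); 192.168.185.0/25 (112 hosts, 126 usable); 192.168.185.128/25 (85 hosts, 126 usable); 192.168.186.0/26 (48 hosts, 62 usable)


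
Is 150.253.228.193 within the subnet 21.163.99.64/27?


Subnet network: 21.163.99.64
Test IP AND mask: 150.253.228.192
No, 150.253.228.193 is not in 21.163.99.64/27


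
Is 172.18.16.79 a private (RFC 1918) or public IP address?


RFC 1918 private ranges:
  10.0.0.0/8 (10.0.0.0 - 10.255.255.255)
  172.16.0.0/12 (172.16.0.0 - 172.31.255.255)
  192.168.0.0/16 (192.168.0.0 - 192.168.255.255)
Private (in 172.16.0.0/12)


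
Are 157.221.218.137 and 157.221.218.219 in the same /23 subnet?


Mask: 255.255.254.0
157.221.218.137 AND mask = 157.221.218.0
157.221.218.219 AND mask = 157.221.218.0
Yes, same subnet (157.221.218.0)


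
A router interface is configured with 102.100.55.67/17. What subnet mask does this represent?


/17 means 17 network bits, 15 host bits
Binary: 11111111111111111000000000000000
Mask: 255.255.128.0


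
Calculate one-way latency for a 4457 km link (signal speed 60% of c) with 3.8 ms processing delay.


Speed = 0.6 * 3e5 km/s = 180000 km/s
Propagation delay = 4457 / 180000 = 0.0248 s = 24.7611 ms
Processing delay = 3.8 ms
Total one-way latency = 28.5611 ms


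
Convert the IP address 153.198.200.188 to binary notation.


153 = 10011001
198 = 11000110
200 = 11001000
188 = 10111100
Binary: 10011001.11000110.11001000.10111100


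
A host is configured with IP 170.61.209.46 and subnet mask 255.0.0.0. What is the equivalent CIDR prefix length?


Binary: 11111111.00000000.00000000.00000000
Count leading 1s
Prefix: /8


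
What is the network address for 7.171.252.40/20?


IP:   00000111.10101011.11111100.00101000
Mask: 11111111.11111111.11110000.00000000
AND operation:
Net:  00000111.10101011.11110000.00000000
Network: 7.171.240.0/20


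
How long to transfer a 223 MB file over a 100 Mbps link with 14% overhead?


Effective throughput = 100 * (1 - 14/100) = 86 Mbps
File size in Mb = 223 * 8 = 1784 Mb
Time = 1784 / 86
Time = 20.7442 seconds


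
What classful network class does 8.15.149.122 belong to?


First octet: 8
Binary: 00001000
0xxxxxxx -> Class A (1-126)
Class A, default mask 255.0.0.0 (/8)


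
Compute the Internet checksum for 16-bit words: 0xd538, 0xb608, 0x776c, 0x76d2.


Sum all words (with carry folding):
+ 0xd538 = 0xd538
+ 0xb608 = 0x8b41
+ 0x776c = 0x02ae
+ 0x76d2 = 0x7980
One's complement: ~0x7980
Checksum = 0x867f


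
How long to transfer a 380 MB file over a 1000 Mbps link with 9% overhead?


Effective throughput = 1000 * (1 - 9/100) = 910 Mbps
File size in Mb = 380 * 8 = 3040 Mb
Time = 3040 / 910
Time = 3.3407 seconds


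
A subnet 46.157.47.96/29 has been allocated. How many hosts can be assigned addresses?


Host bits = 32 - 29 = 3
Total addresses = 2^3 = 8
Usable = total - 2 (network and broadcast)
Usable hosts: 6


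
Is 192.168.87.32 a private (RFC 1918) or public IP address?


RFC 1918 private ranges:
  10.0.0.0/8 (10.0.0.0 - 10.255.255.255)
  172.16.0.0/12 (172.16.0.0 - 172.31.255.255)
  192.168.0.0/16 (192.168.0.0 - 192.168.255.255)
Private (in 192.168.0.0/16)


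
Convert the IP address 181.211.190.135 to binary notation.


181 = 10110101
211 = 11010011
190 = 10111110
135 = 10000111
Binary: 10110101.11010011.10111110.10000111


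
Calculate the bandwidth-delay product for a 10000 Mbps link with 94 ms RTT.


BDP = bandwidth * RTT
= 10000 Mbps * 94 ms
= 10000 * 1e6 * 94 / 1000 bits
= 940000000 bits
= 117500000 bytes
= 114746.0938 KB
BDP = 940000000 bits (117500000 bytes)


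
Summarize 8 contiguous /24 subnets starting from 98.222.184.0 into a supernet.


Original prefix: /24
Number of subnets: 8 = 2^3
New prefix = 24 - 3 = 21
Supernet: 98.222.184.0/21


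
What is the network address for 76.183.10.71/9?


IP:   01001100.10110111.00001010.01000111
Mask: 11111111.10000000.00000000.00000000
AND operation:
Net:  01001100.10000000.00000000.00000000
Network: 76.128.0.0/9


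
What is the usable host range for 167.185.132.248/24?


Network: 167.185.132.0
Broadcast: 167.185.132.255
First usable = network + 1
Last usable = broadcast - 1
Range: 167.185.132.1 to 167.185.132.254


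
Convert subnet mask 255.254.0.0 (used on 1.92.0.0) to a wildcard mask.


Subnet mask: 255.254.0.0
Wildcard = 255.255.255.255 - subnet mask
255 - 255 = 0
255 - 254 = 1
255 - 0 = 255
255 - 0 = 255
Wildcard: 0.1.255.255


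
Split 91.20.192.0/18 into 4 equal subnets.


New prefix = 18 + 2 = 20
Each subnet has 4096 addresses
  91.20.192.0/20
  91.20.208.0/20
  91.20.224.0/20
  91.20.240.0/20
Subnets: 91.20.192.0/20, 91.20.208.0/20, 91.20.224.0/20, 91.20.240.0/20


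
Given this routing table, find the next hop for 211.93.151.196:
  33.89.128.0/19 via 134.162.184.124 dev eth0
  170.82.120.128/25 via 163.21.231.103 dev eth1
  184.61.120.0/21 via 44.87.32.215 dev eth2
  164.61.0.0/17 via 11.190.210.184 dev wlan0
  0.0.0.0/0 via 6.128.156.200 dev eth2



Longest prefix match for 211.93.151.196:
  /19 33.89.128.0: no
  /25 170.82.120.128: no
  /21 184.61.120.0: no
  /17 164.61.0.0: no
  /0 0.0.0.0: MATCH
Selected: next-hop 6.128.156.200 via eth2 (matched /0)


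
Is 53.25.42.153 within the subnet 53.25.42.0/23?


Subnet network: 53.25.42.0
Test IP AND mask: 53.25.42.0
Yes, 53.25.42.153 is in 53.25.42.0/23


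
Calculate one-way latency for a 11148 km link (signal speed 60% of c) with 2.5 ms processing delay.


Speed = 0.6 * 3e5 km/s = 180000 km/s
Propagation delay = 11148 / 180000 = 0.0619 s = 61.9333 ms
Processing delay = 2.5 ms
Total one-way latency = 64.4333 ms


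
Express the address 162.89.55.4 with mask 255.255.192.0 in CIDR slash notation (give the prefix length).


Binary: 11111111.11111111.11000000.00000000
Count leading 1s
Prefix: /18


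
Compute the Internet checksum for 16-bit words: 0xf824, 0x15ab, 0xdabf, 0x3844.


Sum all words (with carry folding):
+ 0xf824 = 0xf824
+ 0x15ab = 0x0dd0
+ 0xdabf = 0xe88f
+ 0x3844 = 0x20d4
One's complement: ~0x20d4
Checksum = 0xdf2b


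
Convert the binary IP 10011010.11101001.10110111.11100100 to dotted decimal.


10011010 = 154
11101001 = 233
10110111 = 183
11100100 = 228
IP: 154.233.183.228


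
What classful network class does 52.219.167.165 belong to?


First octet: 52
Binary: 00110100
0xxxxxxx -> Class A (1-126)
Class A, default mask 255.0.0.0 (/8)


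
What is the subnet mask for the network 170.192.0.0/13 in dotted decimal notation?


/13 means 13 network bits, 19 host bits
Binary: 11111111111110000000000000000000
Mask: 255.248.0.0


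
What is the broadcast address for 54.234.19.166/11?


Network: 54.224.0.0/11
Host bits = 21
Set all host bits to 1:
Broadcast: 54.255.255.255


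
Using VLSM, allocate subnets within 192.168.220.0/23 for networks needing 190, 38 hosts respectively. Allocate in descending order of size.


190 hosts -> /24 (254 usable): 192.168.220.0/24
38 hosts -> /26 (62 usable): 192.168.221.0/26
Allocation: 192.168.220.0/24 (190 hosts, 254 usable); 192.168.221.0/26 (38 hosts, 62 usable)


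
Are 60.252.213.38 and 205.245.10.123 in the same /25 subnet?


Mask: 255.255.255.128
60.252.213.38 AND mask = 60.252.213.0
205.245.10.123 AND mask = 205.245.10.0
No, different subnets (60.252.213.0 vs 205.245.10.0)


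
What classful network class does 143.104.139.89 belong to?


First octet: 143
Binary: 10001111
10xxxxxx -> Class B (128-191)
Class B, default mask 255.255.0.0 (/16)


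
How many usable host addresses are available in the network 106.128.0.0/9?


Host bits = 32 - 9 = 23
Total addresses = 2^23 = 8388608
Usable = total - 2 (network and broadcast)
Usable hosts: 8388606


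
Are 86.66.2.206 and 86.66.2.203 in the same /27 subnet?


Mask: 255.255.255.224
86.66.2.206 AND mask = 86.66.2.192
86.66.2.203 AND mask = 86.66.2.192
Yes, same subnet (86.66.2.192)


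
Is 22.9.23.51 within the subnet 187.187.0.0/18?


Subnet network: 187.187.0.0
Test IP AND mask: 22.9.0.0
No, 22.9.23.51 is not in 187.187.0.0/18


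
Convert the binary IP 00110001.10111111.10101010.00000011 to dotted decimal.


00110001 = 49
10111111 = 191
10101010 = 170
00000011 = 3
IP: 49.191.170.3


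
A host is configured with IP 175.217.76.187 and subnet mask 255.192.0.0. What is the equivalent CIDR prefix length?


Binary: 11111111.11000000.00000000.00000000
Count leading 1s
Prefix: /10


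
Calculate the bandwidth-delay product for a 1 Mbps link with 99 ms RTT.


BDP = bandwidth * RTT
= 1 Mbps * 99 ms
= 1 * 1e6 * 99 / 1000 bits
= 99000 bits
= 12375 bytes
= 12.085 KB
BDP = 99000 bits (12375 bytes)


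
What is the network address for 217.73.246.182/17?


IP:   11011001.01001001.11110110.10110110
Mask: 11111111.11111111.10000000.00000000
AND operation:
Net:  11011001.01001001.10000000.00000000
Network: 217.73.128.0/17


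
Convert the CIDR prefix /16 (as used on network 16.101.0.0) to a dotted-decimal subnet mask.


/16 means 16 network bits, 16 host bits
Binary: 11111111111111110000000000000000
Mask: 255.255.0.0


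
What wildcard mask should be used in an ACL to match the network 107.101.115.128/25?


Subnet mask: 255.255.255.128
Wildcard = 255.255.255.255 - subnet mask
255 - 255 = 0
255 - 255 = 0
255 - 255 = 0
255 - 128 = 127
Wildcard: 0.0.0.127


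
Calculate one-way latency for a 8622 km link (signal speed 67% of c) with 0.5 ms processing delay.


Speed = 0.67 * 3e5 km/s = 201000 km/s
Propagation delay = 8622 / 201000 = 0.0429 s = 42.8955 ms
Processing delay = 0.5 ms
Total one-way latency = 43.3955 ms


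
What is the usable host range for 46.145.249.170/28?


Network: 46.145.249.160
Broadcast: 46.145.249.175
First usable = network + 1
Last usable = broadcast - 1
Range: 46.145.249.161 to 46.145.249.174


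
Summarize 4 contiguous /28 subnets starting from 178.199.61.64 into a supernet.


Original prefix: /28
Number of subnets: 4 = 2^2
New prefix = 28 - 2 = 26
Supernet: 178.199.61.64/26


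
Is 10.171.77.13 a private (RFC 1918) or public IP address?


RFC 1918 private ranges:
  10.0.0.0/8 (10.0.0.0 - 10.255.255.255)
  172.16.0.0/12 (172.16.0.0 - 172.31.255.255)
  192.168.0.0/16 (192.168.0.0 - 192.168.255.255)
Private (in 10.0.0.0/8)


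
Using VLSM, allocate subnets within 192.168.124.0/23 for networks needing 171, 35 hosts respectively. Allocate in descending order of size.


171 hosts -> /24 (254 usable): 192.168.124.0/24
35 hosts -> /26 (62 usable): 192.168.125.0/26
Allocation: 192.168.124.0/24 (171 hosts, 254 usable); 192.168.125.0/26 (35 hosts, 62 usable)


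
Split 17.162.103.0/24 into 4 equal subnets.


New prefix = 24 + 2 = 26
Each subnet has 64 addresses
  17.162.103.0/26
  17.162.103.64/26
  17.162.103.128/26
  17.162.103.192/26
Subnets: 17.162.103.0/26, 17.162.103.64/26, 17.162.103.128/26, 17.162.103.192/26


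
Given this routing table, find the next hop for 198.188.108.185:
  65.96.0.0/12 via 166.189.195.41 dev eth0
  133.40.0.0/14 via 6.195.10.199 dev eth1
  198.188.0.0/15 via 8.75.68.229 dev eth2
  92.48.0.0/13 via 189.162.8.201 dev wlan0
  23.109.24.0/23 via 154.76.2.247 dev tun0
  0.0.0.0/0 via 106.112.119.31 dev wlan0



Longest prefix match for 198.188.108.185:
  /12 65.96.0.0: no
  /14 133.40.0.0: no
  /15 198.188.0.0: MATCH
  /13 92.48.0.0: no
  /23 23.109.24.0: no
  /0 0.0.0.0: MATCH
Selected: next-hop 8.75.68.229 via eth2 (matched /15)


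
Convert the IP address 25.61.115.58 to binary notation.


25 = 00011001
61 = 00111101
115 = 01110011
58 = 00111010
Binary: 00011001.00111101.01110011.00111010
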